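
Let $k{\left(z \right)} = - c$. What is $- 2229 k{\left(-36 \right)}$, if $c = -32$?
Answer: $-71328$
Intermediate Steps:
$k{\left(z \right)} = 32$ ($k{\left(z \right)} = \left(-1\right) \left(-32\right) = 32$)
$- 2229 k{\left(-36 \right)} = \left(-2229\right) 32 = -71328$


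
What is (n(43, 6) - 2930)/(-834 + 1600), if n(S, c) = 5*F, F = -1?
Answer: -2935/766 ≈ -3.8316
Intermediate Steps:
n(S, c) = -5 (n(S, c) = 5*(-1) = -5)
(n(43, 6) - 2930)/(-834 + 1600) = (-5 - 2930)/(-834 + 1600) = -2935/766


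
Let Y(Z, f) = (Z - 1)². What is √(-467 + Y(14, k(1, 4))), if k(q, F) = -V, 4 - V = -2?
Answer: I*√298 ≈ 17.263*I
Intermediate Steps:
V = 6 (V = 4 - 1*(-2) = 4 + 2 = 6)
k(q, F) = -6 (k(q, F) = -1*6 = -6)
Y(Z, f) = (-1 + Z)²
√(-467 + Y(14, k(1, 4))) = √(-467 + (-1 + 14)²) = √(-467 + 13²) = √(-467 + 169) = √(-298) = I*√298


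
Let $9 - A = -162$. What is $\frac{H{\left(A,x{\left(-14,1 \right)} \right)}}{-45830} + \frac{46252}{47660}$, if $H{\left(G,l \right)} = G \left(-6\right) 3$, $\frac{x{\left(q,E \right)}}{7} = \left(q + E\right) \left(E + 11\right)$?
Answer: $\frac{56660666}{54606445} \approx 1.0376$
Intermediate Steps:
$A = 171$ ($A = 9 - -162 = 9 + 162 = 171$)
$x{\left(q,E \right)} = 7 \left(11 + E\right) \left(E + q\right)$ ($x{\left(q,E \right)} = 7 \left(q + E\right) \left(E + 11\right) = 7 \left(E + q\right) \left(11 + E\right) = 7 \left(11 + E\right) \left(E + q\right)$)
$H{\left(G,l \right)} = - 18 G$ ($H{\left(G,l \right)} = - 6 G 3 = - 18 G$)
$\frac{H{\left(A,x{\left(-14,1 \right)} \right)}}{-45830} + \frac{46252}{47660} = \frac{\left(-18\right) 171}{-45830} + \frac{46252}{47660} = \left(-3078\right) \left(- \frac{1}{45830}\right) + 46252 \cdot \frac{1}{47660} = \frac{1539}{22915} + \frac{11563}{11915} = \frac{56660666}{54606445}$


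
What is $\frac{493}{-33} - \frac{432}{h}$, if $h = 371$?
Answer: $- \frac{197159}{12243} \approx -16.104$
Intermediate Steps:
$\frac{493}{-33} - \frac{432}{h} = \frac{493}{-33} - \frac{432}{371} = 493 \left(- \frac{1}{33}\right) - \frac{432}{371} = - \frac{493}{33} - \frac{432}{371} = - \frac{197159}{12243}$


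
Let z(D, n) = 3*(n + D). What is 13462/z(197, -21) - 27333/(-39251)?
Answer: 271414393/10362264 ≈ 26.193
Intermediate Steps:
z(D, n) = 3*D + 3*n (z(D, n) = 3*(D + n) = 3*D + 3*n)
13462/z(197, -21) - 27333/(-39251) = 13462/(3*197 + 3*(-21)) - 27333/(-39251) = 13462/(591 - 63) - 27333*(-1/39251) = 13462/528 + 27333/39251 = 13462*(1/528) + 27333/39251 = 6731/264 + 27333/39251 = 271414393/10362264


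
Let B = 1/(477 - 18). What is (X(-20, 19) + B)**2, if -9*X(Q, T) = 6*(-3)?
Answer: 844561/210681 ≈ 4.0087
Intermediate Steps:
B = 1/459 ≈ 0.0021787
X(Q, T) = 2 (X(Q, T) = -2*(-3)/3 = -1/9*(-18) = 2)
(X(-20, 19) + B)**2 = (2 + 1/459)**2 = (919/459)**2 = 844561/210681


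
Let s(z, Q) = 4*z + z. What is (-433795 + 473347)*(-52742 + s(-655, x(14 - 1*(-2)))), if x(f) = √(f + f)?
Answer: -2215584384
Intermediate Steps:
x(f) = √2*√f (x(f) = √(2*f) = √2*√f)
s(z, Q) = 5*z
(-433795 + 473347)*(-52742 + s(-655, x(14 - 1*(-2)))) = (-433795 + 473347)*(-52742 + 5*(-655)) = 39552*(-52742 - 3275) = 39552*(-56017) = -2215584384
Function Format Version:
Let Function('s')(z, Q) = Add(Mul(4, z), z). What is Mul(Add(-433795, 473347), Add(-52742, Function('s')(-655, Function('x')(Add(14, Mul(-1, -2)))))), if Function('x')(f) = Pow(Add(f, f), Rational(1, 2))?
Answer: -2215584384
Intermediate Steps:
Function('x')(f) = Mul(Pow(2, Rational(1, 2)), Pow(f, Rational(1, 2))) (Function('x')(f) = Pow(Mul(2, f), Rational(1, 2)) = Mul(Pow(2, Rational(1, 2)), Pow(f, Rational(1, 2))))
Function('s')(z, Q) = Mul(5, z)
Mul(Add(-433795, 473347), Add(-52742, Function('s')(-655, Function('x')(Add(14, Mul(-1, -2)))))) = Mul(Add(-433795, 473347), Add(-52742, Mul(5, -655))) = Mul(39552, Add(-52742, -3275)) = Mul(39552, -56017) = -2215584384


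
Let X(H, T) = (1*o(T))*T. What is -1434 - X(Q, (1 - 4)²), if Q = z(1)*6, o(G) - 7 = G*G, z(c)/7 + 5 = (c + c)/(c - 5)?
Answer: -2226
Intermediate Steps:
z(c) = -35 + 14*c/(-5 + c) (z(c) = -35 + 7*((c + c)/(c - 5)) = -35 + 7*((2*c)/(-5 + c)) = -35 + 7*(2*c/(-5 + c)) = -35 + 14*c/(-5 + c))
o(G) = 7 + G² (o(G) = 7 + G*G = 7 + G²)
Q = -231 (Q = (7*(25 - 3*1)/(-5 + 1))*6 = (7*(25 - 3)/(-4))*6 = (7*(-¼)*22)*6 = -77/2*6 = -231)
X(H, T) = T*(7 + T²) (X(H, T) = (1*(7 + T²))*T = (7 + T²)*T = T*(7 + T²))
-1434 - X(Q, (1 - 4)²) = -1434 - (1 - 4)²*(7 + ((1 - 4)²)²) = -1434 - (-3)²*(7 + ((-3)²)²) = -1434 - 9*(7 + 9²) = -1434 - 9*(7 + 81) = -1434 - 9*88 = -1434 - 1*792 = -1434 - 792 = -2226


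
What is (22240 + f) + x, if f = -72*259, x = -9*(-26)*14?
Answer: 6868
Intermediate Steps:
x = 3276 (x = 234*14 = 3276)
f = -18648
(22240 + f) + x = (22240 - 18648) + 3276 = 3592 + 3276 = 6868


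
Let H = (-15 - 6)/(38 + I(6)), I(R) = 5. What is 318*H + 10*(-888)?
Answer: -388518/43 ≈ -9035.3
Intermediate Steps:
H = -21/43 (H = (-15 - 6)/(38 + 5) = -21/43 ≈ -0.48837)
318*H + 10*(-888) = 318*(-21/43) + 10*(-888) = -6678/43 - 8880 = -388518/43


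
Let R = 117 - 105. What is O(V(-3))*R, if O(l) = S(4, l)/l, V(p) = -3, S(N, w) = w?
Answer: 12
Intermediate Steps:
R = 12
O(l) = 1 (O(l) = l/l = 1)
O(V(-3))*R = 1*12 = 12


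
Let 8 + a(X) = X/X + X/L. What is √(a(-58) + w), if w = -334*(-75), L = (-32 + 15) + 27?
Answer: √625930/5 ≈ 158.23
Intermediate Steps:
L = 10 (L = -17 + 27 = 10)
a(X) = -7 + X/10 (a(X) = -8 + (X/X + X/10) = -8 + (1 + X*(⅒)) = -8 + (1 + X/10) = -7 + X/10)
w = 25050
√(a(-58) + w) = √((-7 + (⅒)*(-58)) + 25050) = √((-7 - 29/5) + 25050) = √(-64/5 + 25050) = √(125186/5) = √625930/5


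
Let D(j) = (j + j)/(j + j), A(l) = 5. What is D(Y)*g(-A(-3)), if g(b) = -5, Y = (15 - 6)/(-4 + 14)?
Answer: -5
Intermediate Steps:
Y = 9/10 ≈ 0.90000
D(j) = 1 (D(j) = (2*j)/((2*j)) = (2*j)*(1/(2*j)) = 1)
D(Y)*g(-A(-3)) = 1*(-5) = -5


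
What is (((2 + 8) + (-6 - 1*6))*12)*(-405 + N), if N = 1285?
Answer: -21120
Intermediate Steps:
(((2 + 8) + (-6 - 1*6))*12)*(-405 + N) = (((2 + 8) + (-6 - 1*6))*12)*(-405 + 1285) = ((10 + (-6 - 6))*12)*880 = ((10 - 12)*12)*880 = -2*12*880 = -24*880 = -21120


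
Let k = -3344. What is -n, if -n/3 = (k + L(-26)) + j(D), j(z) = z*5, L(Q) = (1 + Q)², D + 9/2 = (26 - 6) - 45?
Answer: -17199/2 ≈ -8599.5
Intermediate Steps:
D = -59/2 (D = -9/2 + ((26 - 6) - 45) = -9/2 + (20 - 45) = -9/2 - 25 = -59/2 ≈ -29.500)
j(z) = 5*z
n = 17199/2 (n = -3*((-3344 + (1 - 26)²) + 5*(-59/2)) = -3*((-3344 + (-25)²) - 295/2) = -3*((-3344 + 625) - 295/2) = -3*(-2719 - 295/2) = -3*(-5733/2) = 17199/2 ≈ 8599.5)
-n = -1*17199/2 = -17199/2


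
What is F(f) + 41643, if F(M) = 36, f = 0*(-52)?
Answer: 41679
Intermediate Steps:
f = 0
F(f) + 41643 = 36 + 41643 = 41679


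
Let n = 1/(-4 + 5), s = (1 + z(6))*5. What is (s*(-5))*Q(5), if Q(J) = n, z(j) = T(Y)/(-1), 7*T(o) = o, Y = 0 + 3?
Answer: -100/7 ≈ -14.286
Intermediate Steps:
Y = 3
T(o) = o/7
z(j) = -3/7 (z(j) = ((⅐)*3)/(-1) = (3/7)*(-1) = -3/7)
s = 20/7 (s = (1 - 3/7)*5 = (4/7)*5 = 20/7 ≈ 2.8571)
n = 1 (n = 1/1 = 1)
Q(J) = 1
(s*(-5))*Q(5) = ((20/7)*(-5))*1 = -100/7*1 = -100/7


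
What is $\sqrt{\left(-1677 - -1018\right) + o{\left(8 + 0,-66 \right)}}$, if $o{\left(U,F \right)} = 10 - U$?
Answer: $3 i \sqrt{73} \approx 25.632 i$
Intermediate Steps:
$\sqrt{\left(-1677 - -1018\right) + o{\left(8 + 0,-66 \right)}} = \sqrt{\left(-1677 - -1018\right) + \left(10 - \left(8 + 0\right)\right)} = \sqrt{\left(-1677 + 1018\right) + \left(10 - 8\right)} = \sqrt{-659 + \left(10 - 8\right)} = \sqrt{-659 + 2} = \sqrt{-657} = 3 i \sqrt{73}$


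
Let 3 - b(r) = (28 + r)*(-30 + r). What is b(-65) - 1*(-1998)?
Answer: -1514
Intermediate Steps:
b(r) = 3 - (-30 + r)*(28 + r) (b(r) = 3 - (28 + r)*(-30 + r) = 3 - (-30 + r)*(28 + r))
b(-65) - 1*(-1998) = (843 - 1*(-65)² + 2*(-65)) - 1*(-1998) = (843 - 1*4225 - 130) + 1998 = (843 - 4225 - 130) + 1998 = -3512 + 1998 = -1514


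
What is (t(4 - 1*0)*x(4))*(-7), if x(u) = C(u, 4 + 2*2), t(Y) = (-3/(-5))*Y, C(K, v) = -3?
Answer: 252/5 ≈ 50.400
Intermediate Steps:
t(Y) = 3*Y/5 (t(Y) = (-3*(-1/5))*Y = 3*Y/5)
x(u) = -3
(t(4 - 1*0)*x(4))*(-7) = ((3*(4 - 1*0)/5)*(-3))*(-7) = ((3*(4 + 0)/5)*(-3))*(-7) = (((3/5)*4)*(-3))*(-7) = ((12/5)*(-3))*(-7) = -36/5*(-7) = 252/5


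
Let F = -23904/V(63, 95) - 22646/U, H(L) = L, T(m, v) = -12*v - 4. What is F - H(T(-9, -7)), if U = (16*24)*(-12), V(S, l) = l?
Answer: -71509531/218880 ≈ -326.71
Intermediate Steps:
U = -4608 (U = 384*(-12) = -4608)
T(m, v) = -4 - 12*v
F = -53999131/218880 (F = -23904/95 - 22646/(-4608) = -23904*1/95 - 22646*(-1/4608) = -23904/95 + 11323/2304 = -53999131/218880 ≈ -246.71)
F - H(T(-9, -7)) = -53999131/218880 - (-4 - 12*(-7)) = -53999131/218880 - (-4 + 84) = -53999131/218880 - 1*80 = -53999131/218880 - 80 = -71509531/218880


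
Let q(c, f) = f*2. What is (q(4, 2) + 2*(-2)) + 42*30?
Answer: 1260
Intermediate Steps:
q(c, f) = 2*f
(q(4, 2) + 2*(-2)) + 42*30 = (2*2 + 2*(-2)) + 42*30 = (4 - 4) + 1260 = 0 + 1260 = 1260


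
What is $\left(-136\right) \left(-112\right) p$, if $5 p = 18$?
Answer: $\frac{274176}{5} \approx 54835.0$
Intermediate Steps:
$p = \frac{18}{5}$ ($p = \frac{1}{5} \cdot 18 = \frac{18}{5} \approx 3.6$)
$\left(-136\right) \left(-112\right) p = \left(-136\right) \left(-112\right) \frac{18}{5} = 15232 \cdot \frac{18}{5} = \frac{274176}{5}$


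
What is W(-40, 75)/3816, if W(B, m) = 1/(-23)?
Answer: -1/87768 ≈ -1.1394e-5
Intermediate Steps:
W(B, m) = -1/23
W(-40, 75)/3816 = -1/23/3816 = -1/23*1/3816 = -1/87768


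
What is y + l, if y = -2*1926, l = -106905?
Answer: -110757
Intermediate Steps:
y = -3852
y + l = -3852 - 106905 = -110757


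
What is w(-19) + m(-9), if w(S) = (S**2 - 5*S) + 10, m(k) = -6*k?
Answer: 520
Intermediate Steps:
w(S) = 10 + S**2 - 5*S
w(-19) + m(-9) = (10 + (-19)**2 - 5*(-19)) - 6*(-9) = (10 + 361 + 95) + 54 = 466 + 54 = 520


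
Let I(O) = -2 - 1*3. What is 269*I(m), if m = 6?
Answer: -1345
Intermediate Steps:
I(O) = -5 (I(O) = -2 - 3 = -5)
269*I(m) = 269*(-5) = -1345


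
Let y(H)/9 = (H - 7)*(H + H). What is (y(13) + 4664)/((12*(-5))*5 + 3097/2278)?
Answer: -13822904/680303 ≈ -20.319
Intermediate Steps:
y(H) = 18*H*(-7 + H) (y(H) = 9*((H - 7)*(H + H)) = 9*((-7 + H)*(2*H)) = 9*(2*H*(-7 + H)) = 18*H*(-7 + H))
(y(13) + 4664)/((12*(-5))*5 + 3097/2278) = (18*13*(-7 + 13) + 4664)/((12*(-5))*5 + 3097/2278) = (18*13*6 + 4664)/(-60*5 + 3097*(1/2278)) = (1404 + 4664)/(-300 + 3097/2278) = 6068/(-680303/2278) = 6068*(-2278/680303) = -13822904/680303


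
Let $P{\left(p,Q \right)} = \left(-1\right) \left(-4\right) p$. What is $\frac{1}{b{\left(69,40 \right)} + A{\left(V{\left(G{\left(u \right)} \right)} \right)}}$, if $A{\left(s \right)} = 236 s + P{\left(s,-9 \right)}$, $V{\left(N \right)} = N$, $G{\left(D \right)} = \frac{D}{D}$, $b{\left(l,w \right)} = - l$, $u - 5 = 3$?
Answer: $\frac{1}{171} \approx 0.005848$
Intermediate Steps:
$u = 8$ ($u = 5 + 3 = 8$)
$P{\left(p,Q \right)} = 4 p$
$G{\left(D \right)} = 1$
$A{\left(s \right)} = 240 s$ ($A{\left(s \right)} = 236 s + 4 s = 240 s$)
$\frac{1}{b{\left(69,40 \right)} + A{\left(V{\left(G{\left(u \right)} \right)} \right)}} = \frac{1}{\left(-1\right) 69 + 240 \cdot 1} = \frac{1}{-69 + 240} = \frac{1}{171}$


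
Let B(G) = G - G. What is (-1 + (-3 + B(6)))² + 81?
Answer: 97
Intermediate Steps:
B(G) = 0
(-1 + (-3 + B(6)))² + 81 = (-1 + (-3 + 0))² + 81 = (-1 - 3)² + 81 = (-4)² + 81 = 16 + 81 = 97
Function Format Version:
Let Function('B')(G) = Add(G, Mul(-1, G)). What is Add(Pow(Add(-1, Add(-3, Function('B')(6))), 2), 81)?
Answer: 97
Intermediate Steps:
Function('B')(G) = 0
Add(Pow(Add(-1, Add(-3, Function('B')(6))), 2), 81) = Add(Pow(Add(-1, Add(-3, 0)), 2), 81) = Add(Pow(Add(-1, -3), 2), 81) = Add(Pow(-4, 2), 81) = Add(16, 81) = 97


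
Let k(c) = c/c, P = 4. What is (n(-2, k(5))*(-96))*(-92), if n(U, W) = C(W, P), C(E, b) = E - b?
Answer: -26496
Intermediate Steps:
k(c) = 1
n(U, W) = -4 + W (n(U, W) = W - 1*4 = W - 4 = -4 + W)
(n(-2, k(5))*(-96))*(-92) = ((-4 + 1)*(-96))*(-92) = -3*(-96)*(-92) = 288*(-92) = -26496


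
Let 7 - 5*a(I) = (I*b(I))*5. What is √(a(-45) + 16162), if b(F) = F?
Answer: 2*√88365/5 ≈ 118.91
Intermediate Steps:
a(I) = 7/5 - I² (a(I) = 7/5 - I*I*5/5 = 7/5 - I²*5/5 = 7/5 - I²)
√(a(-45) + 16162) = √((7/5 - 1*(-45)²) + 16162) = √((7/5 - 1*2025) + 16162) = √((7/5 - 2025) + 16162) = √(-10118/5 + 16162) = √(70692/5) = 2*√88365/5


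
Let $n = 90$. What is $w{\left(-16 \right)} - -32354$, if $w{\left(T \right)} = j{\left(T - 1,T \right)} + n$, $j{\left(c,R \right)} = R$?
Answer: $32428$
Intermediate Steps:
$w{\left(T \right)} = 90 + T$ ($w{\left(T \right)} = T + 90 = 90 + T$)
$w{\left(-16 \right)} - -32354 = \left(90 - 16\right) - -32354 = 74 + 32354 = 32428$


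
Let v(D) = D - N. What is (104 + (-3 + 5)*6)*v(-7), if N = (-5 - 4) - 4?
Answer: 696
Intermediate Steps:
N = -13 (N = -9 - 4 = -13)
v(D) = 13 + D (v(D) = D - 1*(-13) = D + 13 = 13 + D)
(104 + (-3 + 5)*6)*v(-7) = (104 + (-3 + 5)*6)*(13 - 7) = (104 + 2*6)*6 = (104 + 12)*6 = 116*6 = 696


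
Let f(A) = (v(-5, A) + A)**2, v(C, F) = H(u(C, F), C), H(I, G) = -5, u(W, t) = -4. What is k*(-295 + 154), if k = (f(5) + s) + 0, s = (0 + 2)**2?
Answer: -564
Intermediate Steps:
v(C, F) = -5
s = 4 (s = 2**2 = 4)
f(A) = (-5 + A)**2
k = 4 (k = ((-5 + 5)**2 + 4) + 0 = (0**2 + 4) + 0 = (0 + 4) + 0 = 4 + 0 = 4)
k*(-295 + 154) = 4*(-295 + 154) = 4*(-141) = -564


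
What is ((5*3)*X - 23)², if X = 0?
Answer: 529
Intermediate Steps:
((5*3)*X - 23)² = ((5*3)*0 - 23)² = (15*0 - 23)² = (0 - 23)² = (-23)² = 529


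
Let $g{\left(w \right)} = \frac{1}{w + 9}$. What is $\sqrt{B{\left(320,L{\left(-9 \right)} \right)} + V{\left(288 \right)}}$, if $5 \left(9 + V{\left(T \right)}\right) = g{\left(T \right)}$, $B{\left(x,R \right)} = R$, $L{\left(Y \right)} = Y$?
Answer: $\frac{i \sqrt{4410285}}{495} \approx 4.2426 i$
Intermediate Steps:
$g{\left(w \right)} = \frac{1}{9 + w}$
$V{\left(T \right)} = -9 + \frac{1}{5 \left(9 + T\right)}$
$\sqrt{B{\left(320,L{\left(-9 \right)} \right)} + V{\left(288 \right)}} = \sqrt{-9 + \frac{-404 - 12960}{5 \left(9 + 288\right)}} = \sqrt{-9 + \frac{-404 - 12960}{5 \cdot 297}} = \sqrt{-9 + \frac{1}{5} \cdot \frac{1}{297} \left(-13364\right)} = \sqrt{-9 - \frac{13364}{1485}} = \sqrt{- \frac{26729}{1485}} = \frac{i \sqrt{4410285}}{495}$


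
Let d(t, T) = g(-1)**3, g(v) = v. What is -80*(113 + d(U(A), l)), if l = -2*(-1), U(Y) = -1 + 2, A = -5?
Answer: -8960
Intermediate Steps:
U(Y) = 1
l = 2
d(t, T) = -1 (d(t, T) = (-1)**3 = -1)
-80*(113 + d(U(A), l)) = -80*(113 - 1) = -80*112 = -8960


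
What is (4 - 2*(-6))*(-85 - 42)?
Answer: -2032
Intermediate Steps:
(4 - 2*(-6))*(-85 - 42) = (4 + 12)*(-127) = 16*(-127) = -2032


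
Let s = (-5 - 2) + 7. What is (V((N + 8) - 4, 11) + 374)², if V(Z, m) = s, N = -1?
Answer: 139876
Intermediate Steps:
s = 0 (s = -7 + 7 = 0)
V(Z, m) = 0
(V((N + 8) - 4, 11) + 374)² = (0 + 374)² = 374² = 139876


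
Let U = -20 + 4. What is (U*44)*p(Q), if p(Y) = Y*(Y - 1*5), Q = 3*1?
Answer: 4224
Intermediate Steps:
U = -16
Q = 3
p(Y) = Y*(-5 + Y) (p(Y) = Y*(Y - 5) = Y*(-5 + Y))
(U*44)*p(Q) = (-16*44)*(3*(-5 + 3)) = -2112*(-2) = -704*(-6) = 4224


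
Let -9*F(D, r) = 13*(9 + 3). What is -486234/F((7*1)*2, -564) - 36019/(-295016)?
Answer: 107585575555/3835208 ≈ 28052.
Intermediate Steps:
F(D, r) = -52/3 (F(D, r) = -13*(9 + 3)/9 = -13*12/9 = -⅑*156 = -52/3)
-486234/F((7*1)*2, -564) - 36019/(-295016) = -486234/(-52/3) - 36019/(-295016) = -486234*(-3/52) - 36019*(-1/295016) = 729351/26 + 36019/295016 = 107585575555/3835208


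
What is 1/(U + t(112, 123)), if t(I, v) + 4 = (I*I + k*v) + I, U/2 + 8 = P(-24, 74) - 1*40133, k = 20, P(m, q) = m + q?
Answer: -1/65070 ≈ -1.5368e-5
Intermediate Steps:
U = -80182 (U = -16 + 2*((-24 + 74) - 1*40133) = -16 + 2*(50 - 40133) = -16 + 2*(-40083) = -16 - 80166 = -80182)
t(I, v) = -4 + I + I² + 20*v (t(I, v) = -4 + ((I*I + 20*v) + I) = -4 + ((I² + 20*v) + I) = -4 + (I + I² + 20*v) = -4 + I + I² + 20*v)
1/(U + t(112, 123)) = 1/(-80182 + (-4 + 112 + 112² + 20*123)) = 1/(-80182 + (-4 + 112 + 12544 + 2460)) = 1/(-80182 + 15112) = 1/(-65070) = -1/65070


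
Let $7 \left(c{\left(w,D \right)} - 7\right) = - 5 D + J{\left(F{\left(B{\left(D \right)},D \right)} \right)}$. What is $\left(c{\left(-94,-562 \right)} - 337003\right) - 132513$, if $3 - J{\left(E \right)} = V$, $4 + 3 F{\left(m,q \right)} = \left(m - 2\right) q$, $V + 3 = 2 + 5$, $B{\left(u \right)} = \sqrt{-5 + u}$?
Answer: $- \frac{3283754}{7} \approx -4.6911 \cdot 10^{5}$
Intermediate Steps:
$V = 4$ ($V = -3 + \left(2 + 5\right) = -3 + 7 = 4$)
$F{\left(m,q \right)} = - \frac{4}{3} + \frac{q \left(-2 + m\right)}{3}$ ($F{\left(m,q \right)} = - \frac{4}{3} + \frac{\left(m - 2\right) q}{3} = - \frac{4}{3} + \frac{\left(-2 + m\right) q}{3} = - \frac{4}{3} + \frac{q \left(-2 + m\right)}{3}$)
$J{\left(E \right)} = -1$ ($J{\left(E \right)} = 3 - 4 = -1$)
$c{\left(w,D \right)} = \frac{48}{7} - \frac{5 D}{7}$ ($c{\left(w,D \right)} = 7 + \frac{- 5 D - 1}{7} = 7 + \frac{-1 - 5 D}{7} = 7 - \left(\frac{1}{7} + \frac{5 D}{7}\right) = \frac{48}{7} - \frac{5 D}{7}$)
$\left(c{\left(-94,-562 \right)} - 337003\right) - 132513 = \left(\left(\frac{48}{7} - - \frac{2810}{7}\right) - 337003\right) - 132513 = \left(\left(\frac{48}{7} + \frac{2810}{7}\right) - 337003\right) - 132513 = \left(\frac{2858}{7} - 337003\right) - 132513 = - \frac{2356163}{7} - 132513 = - \frac{3283754}{7}$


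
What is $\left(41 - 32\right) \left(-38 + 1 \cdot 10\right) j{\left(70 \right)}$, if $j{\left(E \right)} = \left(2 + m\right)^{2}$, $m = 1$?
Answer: $-2268$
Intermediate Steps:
$j{\left(E \right)} = 9$ ($j{\left(E \right)} = \left(2 + 1\right)^{2} = 3^{2} = 9$)
$\left(41 - 32\right) \left(-38 + 1 \cdot 10\right) j{\left(70 \right)} = \left(41 - 32\right) \left(-38 + 1 \cdot 10\right) 9 = 9 \left(-38 + 10\right) 9 = 9 \left(-28\right) 9 = \left(-252\right) 9 = -2268$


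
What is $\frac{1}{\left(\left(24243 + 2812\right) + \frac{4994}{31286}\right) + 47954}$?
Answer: $\frac{15643}{1173368284} \approx 1.3332 \cdot 10^{-5}$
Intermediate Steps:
$\frac{1}{\left(\left(24243 + 2812\right) + \frac{4994}{31286}\right) + 47954} = \frac{1}{\left(27055 + 4994 \cdot \frac{1}{31286}\right) + 47954} = \frac{1}{\left(27055 + \frac{2497}{15643}\right) + 47954} = \frac{1}{\frac{423223862}{15643} + 47954} = \frac{1}{\frac{1173368284}{15643}} = \frac{15643}{1173368284}$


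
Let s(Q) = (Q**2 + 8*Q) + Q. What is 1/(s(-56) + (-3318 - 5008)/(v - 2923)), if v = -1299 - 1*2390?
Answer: 3306/8705555 ≈ 0.00037976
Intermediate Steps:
s(Q) = Q**2 + 9*Q
v = -3689 (v = -1299 - 2390 = -3689)
1/(s(-56) + (-3318 - 5008)/(v - 2923)) = 1/(-56*(9 - 56) + (-3318 - 5008)/(-3689 - 2923)) = 1/(-56*(-47) - 8326/(-6612)) = 1/(2632 - 8326*(-1/6612)) = 1/(2632 + 4163/3306) = 1/(8705555/3306) = 3306/8705555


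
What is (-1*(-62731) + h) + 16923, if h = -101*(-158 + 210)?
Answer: 74402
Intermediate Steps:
h = -5252 (h = -101*52 = -5252)
(-1*(-62731) + h) + 16923 = (-1*(-62731) - 5252) + 16923 = (62731 - 5252) + 16923 = 57479 + 16923 = 74402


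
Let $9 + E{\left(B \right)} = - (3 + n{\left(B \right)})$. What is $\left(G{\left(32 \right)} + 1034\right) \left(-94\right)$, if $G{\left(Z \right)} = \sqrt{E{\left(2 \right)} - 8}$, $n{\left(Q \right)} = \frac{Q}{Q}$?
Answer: $-97196 - 94 i \sqrt{21} \approx -97196.0 - 430.76 i$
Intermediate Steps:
$n{\left(Q \right)} = 1$
$E{\left(B \right)} = -13$ ($E{\left(B \right)} = -9 - \left(3 + 1\right) = -9 - 4 = -13$)
$G{\left(Z \right)} = i \sqrt{21}$ ($G{\left(Z \right)} = \sqrt{-13 - 8} = \sqrt{-21} = i \sqrt{21}$)
$\left(G{\left(32 \right)} + 1034\right) \left(-94\right) = \left(i \sqrt{21} + 1034\right) \left(-94\right) = \left(1034 + i \sqrt{21}\right) \left(-94\right) = -97196 - 94 i \sqrt{21}$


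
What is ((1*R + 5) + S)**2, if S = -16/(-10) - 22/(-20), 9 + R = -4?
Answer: 2809/100 ≈ 28.090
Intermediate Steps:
R = -13 (R = -9 - 4 = -13)
S = 27/10 (S = -16*(-1/10) - 22*(-1/20) = 8/5 + 11/10 = 27/10 ≈ 2.7000)
((1*R + 5) + S)**2 = ((1*(-13) + 5) + 27/10)**2 = ((-13 + 5) + 27/10)**2 = (-8 + 27/10)**2 = (-53/10)**2 = 2809/100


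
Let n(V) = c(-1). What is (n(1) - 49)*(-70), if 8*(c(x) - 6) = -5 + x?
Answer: 6125/2 ≈ 3062.5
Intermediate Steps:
c(x) = 43/8 + x/8 (c(x) = 6 + (-5 + x)/8 = 6 + (-5/8 + x/8) = 43/8 + x/8)
n(V) = 21/4 (n(V) = 43/8 + (⅛)*(-1) = 43/8 - ⅛ = 21/4)
(n(1) - 49)*(-70) = (21/4 - 49)*(-70) = -175/4*(-70) = 6125/2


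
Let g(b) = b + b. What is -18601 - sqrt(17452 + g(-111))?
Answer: -18601 - sqrt(17230) ≈ -18732.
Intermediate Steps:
g(b) = 2*b
-18601 - sqrt(17452 + g(-111)) = -18601 - sqrt(17452 + 2*(-111)) = -18601 - sqrt(17452 - 222) = -18601 - sqrt(17230)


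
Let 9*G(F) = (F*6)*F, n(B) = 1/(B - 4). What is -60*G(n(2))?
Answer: -10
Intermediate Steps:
n(B) = 1/(-4 + B)
G(F) = 2*F**2/3 (G(F) = ((F*6)*F)/9 = ((6*F)*F)/9 = (6*F**2)/9 = 2*F**2/3)
-60*G(n(2)) = -40*(1/(-4 + 2))**2 = -40*(1/(-2))**2 = -40*(-1/2)**2 = -40/4 = -60*1/6 = -10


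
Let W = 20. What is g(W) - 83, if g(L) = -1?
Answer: -84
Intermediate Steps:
g(W) - 83 = -1 - 83 = -84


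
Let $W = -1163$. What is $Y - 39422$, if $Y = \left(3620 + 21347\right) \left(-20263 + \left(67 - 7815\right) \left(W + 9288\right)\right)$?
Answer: $-1572241013243$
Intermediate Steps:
$Y = -1572240973821$ ($Y = \left(3620 + 21347\right) \left(-20263 + \left(67 - 7815\right) \left(-1163 + 9288\right)\right) = 24967 \left(-20263 - 62952500\right) = 24967 \left(-62972763\right) = -1572240973821$)
$Y - 39422 = -1572240973821 - 39422 = -1572241013243$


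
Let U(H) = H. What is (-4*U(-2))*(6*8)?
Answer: 384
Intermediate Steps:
(-4*U(-2))*(6*8) = (-4*(-2))*(6*8) = 8*48 = 384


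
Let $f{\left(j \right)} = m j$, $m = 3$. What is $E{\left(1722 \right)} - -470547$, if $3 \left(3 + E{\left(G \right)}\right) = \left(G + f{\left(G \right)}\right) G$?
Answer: $4424256$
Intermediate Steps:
$f{\left(j \right)} = 3 j$
$E{\left(G \right)} = -3 + \frac{4 G^{2}}{3}$ ($E{\left(G \right)} = -3 + \frac{\left(G + 3 G\right) G}{3} = -3 + \frac{4 G G}{3} = -3 + \frac{4 G^{2}}{3}$)
$E{\left(1722 \right)} - -470547 = \left(-3 + \frac{4 \cdot 1722^{2}}{3}\right) - -470547 = \left(-3 + \frac{4}{3} \cdot 2965284\right) + \left(-767114 + 1237661\right) = \left(-3 + 3953712\right) + 470547 = 3953709 + 470547 = 4424256$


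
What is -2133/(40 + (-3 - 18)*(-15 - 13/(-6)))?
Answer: -4266/619 ≈ -6.8918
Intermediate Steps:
-2133/(40 + (-3 - 18)*(-15 - 13/(-6))) = -2133/(40 - 21*(-15 - 13*(-⅙))) = -2133/(40 - 21*(-15 + 13/6)) = -2133/(40 - 21*(-77/6)) = -2133/(40 + 539/2) = -2133/619/2 = -2133*2/619 = -4266/619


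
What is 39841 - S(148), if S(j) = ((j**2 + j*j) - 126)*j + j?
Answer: -6425243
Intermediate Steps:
S(j) = j + j*(-126 + 2*j**2) (S(j) = ((j**2 + j**2) - 126)*j + j = (2*j**2 - 126)*j + j = (-126 + 2*j**2)*j + j = j*(-126 + 2*j**2) + j = j + j*(-126 + 2*j**2))
39841 - S(148) = 39841 - 148*(-125 + 2*148**2) = 39841 - 148*(-125 + 2*21904) = 39841 - 148*(-125 + 43808) = 39841 - 148*43683 = 39841 - 1*6465084 = 39841 - 6465084 = -6425243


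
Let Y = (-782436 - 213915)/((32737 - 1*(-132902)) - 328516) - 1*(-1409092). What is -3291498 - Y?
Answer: -765618993781/162877 ≈ -4.7006e+6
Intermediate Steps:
Y = 229509674035/162877 (Y = -996351/((32737 + 132902) - 328516) + 1409092 = -996351/(165639 - 328516) + 1409092 = -996351/(-162877) + 1409092 = -996351*(-1/162877) + 1409092 = 996351/162877 + 1409092 = 229509674035/162877 ≈ 1.4091e+6)
-3291498 - Y = -3291498 - 1*229509674035/162877 = -3291498 - 229509674035/162877 = -765618993781/162877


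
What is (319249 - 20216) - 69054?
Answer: 229979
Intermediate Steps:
(319249 - 20216) - 69054 = 299033 - 69054 = 229979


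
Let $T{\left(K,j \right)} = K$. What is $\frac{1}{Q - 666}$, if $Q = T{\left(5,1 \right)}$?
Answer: $- \frac{1}{661} \approx -0.0015129$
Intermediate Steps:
$Q = 5$
$\frac{1}{Q - 666} = \frac{1}{5 - 666} = \frac{1}{-661} = - \frac{1}{661}$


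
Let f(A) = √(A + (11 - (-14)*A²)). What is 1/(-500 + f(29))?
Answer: -250/119093 - √11814/238186 ≈ -0.0025555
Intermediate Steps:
f(A) = √(11 + A + 14*A²) (f(A) = √(A + (11 + 14*A²)) = √(11 + A + 14*A²))
1/(-500 + f(29)) = 1/(-500 + √(11 + 29 + 14*29²)) = 1/(-500 + √(11 + 29 + 14*841)) = 1/(-500 + √(11 + 29 + 11774)) = 1/(-500 + √11814)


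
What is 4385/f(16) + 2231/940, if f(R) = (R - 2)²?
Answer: 569897/23030 ≈ 24.746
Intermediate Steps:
f(R) = (-2 + R)²
4385/f(16) + 2231/940 = 4385/((-2 + 16)²) + 2231/940 = 4385/(14²) + 2231*(1/940) = 4385/196 + 2231/940 = 569897/23030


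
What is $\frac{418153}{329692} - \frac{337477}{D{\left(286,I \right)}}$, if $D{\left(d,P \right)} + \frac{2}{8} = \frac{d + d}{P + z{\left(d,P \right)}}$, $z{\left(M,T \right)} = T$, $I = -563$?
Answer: $\frac{250566041660339}{562784244} \approx 4.4523 \cdot 10^{5}$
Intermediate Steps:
$D{\left(d,P \right)} = - \frac{1}{4} + \frac{d}{P}$ ($D{\left(d,P \right)} = - \frac{1}{4} + \frac{d + d}{P + P} = - \frac{1}{4} + \frac{2 d}{2 P} = - \frac{1}{4} + 2 d \frac{1}{2 P} = - \frac{1}{4} + \frac{d}{P}$)
$\frac{418153}{329692} - \frac{337477}{D{\left(286,I \right)}} = \frac{418153}{329692} - \frac{337477}{\frac{1}{-563} \left(286 - - \frac{563}{4}\right)} = 418153 \cdot \frac{1}{329692} - \frac{337477}{\left(- \frac{1}{563}\right) \left(286 + \frac{563}{4}\right)} = \frac{418153}{329692} - \frac{337477}{\left(- \frac{1}{563}\right) \frac{1707}{4}} = \frac{418153}{329692} - \frac{337477}{- \frac{1707}{2252}} = \frac{418153}{329692} - - \frac{759998204}{1707} = \frac{418153}{329692} + \frac{759998204}{1707} = \frac{250566041660339}{562784244}$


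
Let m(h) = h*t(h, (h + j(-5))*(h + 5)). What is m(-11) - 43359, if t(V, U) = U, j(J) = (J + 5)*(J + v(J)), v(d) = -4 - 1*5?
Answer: -44085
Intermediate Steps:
v(d) = -9 (v(d) = -4 - 5 = -9)
j(J) = (-9 + J)*(5 + J) (j(J) = (J + 5)*(J - 9) = (5 + J)*(-9 + J) = (-9 + J)*(5 + J))
m(h) = h²*(5 + h) (m(h) = h*((h + (-45 + (-5)² - 4*(-5)))*(h + 5)) = h*((h + (-45 + 25 + 20))*(5 + h)) = h*((h + 0)*(5 + h)) = h*(h*(5 + h)) = h²*(5 + h))
m(-11) - 43359 = (-11)²*(5 - 11) - 43359 = 121*(-6) - 43359 = -726 - 43359 = -44085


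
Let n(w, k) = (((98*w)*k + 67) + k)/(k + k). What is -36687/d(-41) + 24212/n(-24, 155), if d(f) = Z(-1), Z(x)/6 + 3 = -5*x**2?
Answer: 2167698941/2914704 ≈ 743.71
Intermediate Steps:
n(w, k) = (67 + k + 98*k*w)/(2*k) (n(w, k) = ((98*k*w + 67) + k)/((2*k)) = ((67 + 98*k*w) + k)*(1/(2*k)) = (67 + k + 98*k*w)*(1/(2*k)) = (67 + k + 98*k*w)/(2*k))
Z(x) = -18 - 30*x**2 (Z(x) = -18 + 6*(-5*x**2) = -18 - 30*x**2)
d(f) = -48 (d(f) = -18 - 30*(-1)**2 = -18 - 30*1 = -18 - 30 = -48)
-36687/d(-41) + 24212/n(-24, 155) = -36687/(-48) + 24212/(((1/2)*(67 + 155*(1 + 98*(-24)))/155)) = -36687*(-1/48) + 24212/(((1/2)*(1/155)*(67 + 155*(1 - 2352)))) = 12229/16 + 24212/(((1/2)*(1/155)*(67 + 155*(-2351)))) = 12229/16 + 24212/(((1/2)*(1/155)*(67 - 364405))) = 12229/16 + 24212/(((1/2)*(1/155)*(-364338))) = 12229/16 + 24212/(-182169/155) = 12229/16 + 24212*(-155/182169) = 12229/16 - 3752860/182169 = 2167698941/2914704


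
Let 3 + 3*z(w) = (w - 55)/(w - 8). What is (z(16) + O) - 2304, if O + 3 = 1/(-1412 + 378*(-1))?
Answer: -16536919/7160 ≈ -2309.6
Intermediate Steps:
O = -5371/1790 (O = -3 + 1/(-1412 + 378*(-1)) = -3 + 1/(-1412 - 378) = -3 + 1/(-1790) = -3 - 1/1790 = -5371/1790 ≈ -3.0006)
z(w) = -1 + (-55 + w)/(3*(-8 + w)) (z(w) = -1 + ((w - 55)/(w - 8))/3 = -1 + ((-55 + w)/(-8 + w))/3 = -1 + (-55 + w)/(3*(-8 + w)))
(z(16) + O) - 2304 = ((-31 - 2*16)/(3*(-8 + 16)) - 5371/1790) - 2304 = ((⅓)*(-31 - 32)/8 - 5371/1790) - 2304 = ((⅓)*(⅛)*(-63) - 5371/1790) - 2304 = (-21/8 - 5371/1790) - 2304 = -40279/7160 - 2304 = -16536919/7160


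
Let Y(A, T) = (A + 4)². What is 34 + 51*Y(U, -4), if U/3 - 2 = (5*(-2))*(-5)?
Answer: 1305634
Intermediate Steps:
U = 156 (U = 6 + 3*((5*(-2))*(-5)) = 6 + 3*(-10*(-5)) = 6 + 3*50 = 6 + 150 = 156)
Y(A, T) = (4 + A)²
34 + 51*Y(U, -4) = 34 + 51*(4 + 156)² = 34 + 51*160² = 34 + 51*25600 = 34 + 1305600 = 1305634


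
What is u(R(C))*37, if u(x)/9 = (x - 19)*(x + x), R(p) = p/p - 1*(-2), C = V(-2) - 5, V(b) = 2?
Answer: -31968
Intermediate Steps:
C = -3 (C = 2 - 5 = -3)
R(p) = 3 (R(p) = 1 + 2 = 3)
u(x) = 18*x*(-19 + x) (u(x) = 9*((x - 19)*(x + x)) = 9*((-19 + x)*(2*x)) = 9*(2*x*(-19 + x)) = 18*x*(-19 + x))
u(R(C))*37 = (18*3*(-19 + 3))*37 = (18*3*(-16))*37 = -864*37 = -31968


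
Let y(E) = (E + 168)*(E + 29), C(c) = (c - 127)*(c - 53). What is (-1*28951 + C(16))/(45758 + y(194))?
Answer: -6211/31621 ≈ -0.19642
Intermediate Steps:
C(c) = (-127 + c)*(-53 + c)
y(E) = (29 + E)*(168 + E) (y(E) = (168 + E)*(29 + E) = (29 + E)*(168 + E))
(-1*28951 + C(16))/(45758 + y(194)) = (-1*28951 + (6731 + 16**2 - 180*16))/(45758 + (4872 + 194**2 + 197*194)) = (-28951 + (6731 + 256 - 2880))/(45758 + (4872 + 37636 + 38218)) = (-28951 + 4107)/(45758 + 80726) = -24844/126484 = -24844*1/126484 = -6211/31621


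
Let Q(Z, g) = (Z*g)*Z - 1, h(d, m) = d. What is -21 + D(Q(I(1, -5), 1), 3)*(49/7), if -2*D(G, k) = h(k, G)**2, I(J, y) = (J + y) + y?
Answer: -105/2 ≈ -52.500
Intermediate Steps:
I(J, y) = J + 2*y
Q(Z, g) = -1 + g*Z**2 (Q(Z, g) = g*Z**2 - 1 = -1 + g*Z**2)
D(G, k) = -k**2/2
-21 + D(Q(I(1, -5), 1), 3)*(49/7) = -21 + (-1/2*3**2)*(49/7) = -21 + (-1/2*9)*(49*(1/7)) = -21 - 9/2*7 = -21 - 63/2 = -105/2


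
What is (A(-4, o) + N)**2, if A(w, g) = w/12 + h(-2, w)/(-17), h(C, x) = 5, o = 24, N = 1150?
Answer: 3436069924/2601 ≈ 1.3211e+6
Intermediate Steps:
A(w, g) = -5/17 + w/12 (A(w, g) = w/12 + 5/(-17) = w*(1/12) + 5*(-1/17) = w/12 - 5/17 = -5/17 + w/12)
(A(-4, o) + N)**2 = ((-5/17 + (1/12)*(-4)) + 1150)**2 = ((-5/17 - 1/3) + 1150)**2 = (-32/51 + 1150)**2 = (58618/51)**2 = 3436069924/2601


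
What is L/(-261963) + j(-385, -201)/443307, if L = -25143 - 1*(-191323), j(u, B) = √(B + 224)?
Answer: -166180/261963 + √23/443307 ≈ -0.63435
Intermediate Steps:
j(u, B) = √(224 + B)
L = 166180 (L = -25143 + 191323 = 166180)
L/(-261963) + j(-385, -201)/443307 = 166180/(-261963) + √(224 - 201)/443307 = 166180*(-1/261963) + √23*(1/443307) = -166180/261963 + √23/443307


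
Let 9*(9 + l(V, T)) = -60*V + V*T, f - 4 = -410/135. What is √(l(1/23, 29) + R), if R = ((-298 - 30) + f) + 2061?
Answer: √73906521/207 ≈ 41.531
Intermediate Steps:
f = 26/27 (f = 4 - 410/135 = 4 - 410*1/135 = 4 - 82/27 = 26/27 ≈ 0.96296)
l(V, T) = -9 - 20*V/3 + T*V/9 (l(V, T) = -9 + (-60*V + V*T)/9 = -9 + (-60*V + T*V)/9 = -9 + (-20*V/3 + T*V/9) = -9 - 20*V/3 + T*V/9)
R = 46817/27 (R = ((-298 - 30) + 26/27) + 2061 = (-328 + 26/27) + 2061 = -8830/27 + 2061 = 46817/27 ≈ 1734.0)
√(l(1/23, 29) + R) = √((-9 - 20/3/23 + (⅑)*29/23) + 46817/27) = √((-9 - 20/3*1/23 + (⅑)*29*(1/23)) + 46817/27) = √((-9 - 20/69 + 29/207) + 46817/27) = √(-1894/207 + 46817/27) = √(1071109/621) = √73906521/207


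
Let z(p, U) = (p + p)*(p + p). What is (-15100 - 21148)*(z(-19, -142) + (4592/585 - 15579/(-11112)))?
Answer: -14267954221123/270855 ≈ -5.2677e+7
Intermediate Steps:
z(p, U) = 4*p**2 (z(p, U) = (2*p)*(2*p) = 4*p**2)
(-15100 - 21148)*(z(-19, -142) + (4592/585 - 15579/(-11112))) = (-15100 - 21148)*(4*(-19)**2 + (4592/585 - 15579/(-11112))) = -36248*(4*361 + (4592*(1/585) - 15579*(-1/11112))) = -36248*(1444 + (4592/585 + 5193/3704)) = -36248*(1444 + 20046673/2166840) = -36248*3148963633/2166840 = -14267954221123/270855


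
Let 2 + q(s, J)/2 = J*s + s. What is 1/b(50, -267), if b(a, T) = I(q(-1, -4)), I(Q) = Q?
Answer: 1/2 ≈ 0.50000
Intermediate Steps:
q(s, J) = -4 + 2*s + 2*J*s (q(s, J) = -4 + 2*(J*s + s) = -4 + 2*(s + J*s) = -4 + (2*s + 2*J*s) = -4 + 2*s + 2*J*s)
b(a, T) = 2 (b(a, T) = -4 + 2*(-1) + 2*(-4)*(-1) = -4 - 2 + 8 = 2)
1/b(50, -267) = 1/2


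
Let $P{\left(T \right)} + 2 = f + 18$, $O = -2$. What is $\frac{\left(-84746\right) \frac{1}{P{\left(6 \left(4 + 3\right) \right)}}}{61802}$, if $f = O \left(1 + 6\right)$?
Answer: $- \frac{42373}{61802} \approx -0.68563$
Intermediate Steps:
$f = -14$ ($f = - 2 \left(1 + 6\right) = \left(-2\right) 7 = -14$)
$P{\left(T \right)} = 2$ ($P{\left(T \right)} = -2 + \left(-14 + 18\right) = -2 + 4 = 2$)
$\frac{\left(-84746\right) \frac{1}{P{\left(6 \left(4 + 3\right) \right)}}}{61802} = \frac{\left(-84746\right) \frac{1}{2}}{61802} = \left(-84746\right) \frac{1}{2} \cdot \frac{1}{61802} = \left(-42373\right) \frac{1}{61802} = - \frac{42373}{61802}$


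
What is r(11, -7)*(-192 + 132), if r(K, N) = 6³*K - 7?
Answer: -142140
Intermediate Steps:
r(K, N) = -7 + 216*K (r(K, N) = 216*K - 7 = -7 + 216*K)
r(11, -7)*(-192 + 132) = (-7 + 216*11)*(-192 + 132) = (-7 + 2376)*(-60) = 2369*(-60) = -142140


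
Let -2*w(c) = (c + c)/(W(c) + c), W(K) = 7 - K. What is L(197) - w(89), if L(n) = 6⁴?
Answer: 9161/7 ≈ 1308.7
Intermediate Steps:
L(n) = 1296
w(c) = -c/7 (w(c) = -(c + c)/(2*((7 - c) + c)) = -2*c/(2*7) = -c/7)
L(197) - w(89) = 1296 - (-1)*89/7 = 1296 - 1*(-89/7) = 1296 + 89/7 = 9161/7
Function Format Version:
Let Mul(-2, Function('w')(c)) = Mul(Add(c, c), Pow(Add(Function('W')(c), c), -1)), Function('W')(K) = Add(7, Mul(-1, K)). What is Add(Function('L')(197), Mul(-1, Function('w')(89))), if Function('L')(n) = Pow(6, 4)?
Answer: Rational(9161, 7) ≈ 1308.7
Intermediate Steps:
Function('L')(n) = 1296
Function('w')(c) = Mul(Rational(-1, 7), c) (Function('w')(c) = Mul(Rational(-1, 2), Mul(Add(c, c), Pow(Add(Add(7, Mul(-1, c)), c), -1))) = Mul(Rational(-1, 2), Mul(Mul(2, c), Pow(7, -1))) = Mul(Rational(-1, 2), Mul(Mul(2, c), Rational(1, 7))) = Mul(Rational(-1, 2), Mul(Rational(2, 7), c)) = Mul(Rational(-1, 7), c))
Add(Function('L')(197), Mul(-1, Function('w')(89))) = Add(1296, Mul(-1, Mul(Rational(-1, 7), 89))) = Add(1296, Mul(-1, Rational(-89, 7))) = Add(1296, Rational(89, 7)) = Rational(9161, 7)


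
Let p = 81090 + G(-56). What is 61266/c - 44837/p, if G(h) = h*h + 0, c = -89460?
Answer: -382137839/313952415 ≈ -1.2172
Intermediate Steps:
G(h) = h² (G(h) = h² + 0 = h²)
p = 84226 (p = 81090 + (-56)² = 81090 + 3136 = 84226)
61266/c - 44837/p = 61266/(-89460) - 44837/84226 = 61266*(-1/89460) - 44837*1/84226 = -10211/14910 - 44837/84226 = -382137839/313952415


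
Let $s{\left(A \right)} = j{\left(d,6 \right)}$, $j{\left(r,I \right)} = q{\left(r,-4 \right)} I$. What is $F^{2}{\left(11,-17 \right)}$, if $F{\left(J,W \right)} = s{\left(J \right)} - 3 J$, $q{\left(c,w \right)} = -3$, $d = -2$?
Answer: $2601$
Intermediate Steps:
$j{\left(r,I \right)} = - 3 I$
$s{\left(A \right)} = -18$ ($s{\left(A \right)} = \left(-3\right) 6 = -18$)
$F{\left(J,W \right)} = -18 - 3 J$
$F^{2}{\left(11,-17 \right)} = \left(-18 - 33\right)^{2} = \left(-51\right)^{2} = 2601$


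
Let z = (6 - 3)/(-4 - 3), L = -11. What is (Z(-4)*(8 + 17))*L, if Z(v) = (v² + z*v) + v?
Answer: -26400/7 ≈ -3771.4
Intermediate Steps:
z = -3/7 (z = 3/(-7) = 3*(-⅐) = -3/7 ≈ -0.42857)
Z(v) = v² + 4*v/7 (Z(v) = (v² - 3*v/7) + v = v² + 4*v/7)
(Z(-4)*(8 + 17))*L = (((⅐)*(-4)*(4 + 7*(-4)))*(8 + 17))*(-11) = (((⅐)*(-4)*(4 - 28))*25)*(-11) = (((⅐)*(-4)*(-24))*25)*(-11) = ((96/7)*25)*(-11) = (2400/7)*(-11) = -26400/7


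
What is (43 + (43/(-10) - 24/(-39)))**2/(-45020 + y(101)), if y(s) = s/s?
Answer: -26122321/760821100 ≈ -0.034334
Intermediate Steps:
y(s) = 1
(43 + (43/(-10) - 24/(-39)))**2/(-45020 + y(101)) = (43 + (43/(-10) - 24/(-39)))**2/(-45020 + 1) = (43 + (43*(-1/10) - 24*(-1/39)))**2/(-45019) = (43 + (-43/10 + 8/13))**2*(-1/45019) = (43 - 479/130)**2*(-1/45019) = (5111/130)**2*(-1/45019) = (26122321/16900)*(-1/45019) = -26122321/760821100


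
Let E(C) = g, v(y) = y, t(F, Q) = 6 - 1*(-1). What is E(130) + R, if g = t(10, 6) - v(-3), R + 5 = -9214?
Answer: -9209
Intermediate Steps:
t(F, Q) = 7 (t(F, Q) = 6 + 1 = 7)
R = -9219 (R = -5 - 9214 = -9219)
g = 10 (g = 7 - 1*(-3) = 7 + 3 = 10)
E(C) = 10
E(130) + R = 10 - 9219 = -9209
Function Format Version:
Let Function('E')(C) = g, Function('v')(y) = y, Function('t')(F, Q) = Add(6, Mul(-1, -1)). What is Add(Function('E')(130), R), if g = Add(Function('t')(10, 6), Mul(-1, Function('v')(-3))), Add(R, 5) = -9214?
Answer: -9209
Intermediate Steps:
Function('t')(F, Q) = 7 (Function('t')(F, Q) = Add(6, 1) = 7)
R = -9219 (R = Add(-5, -9214) = -9219)
g = 10 (g = Add(7, Mul(-1, -3)) = Add(7, 3) = 10)
Function('E')(C) = 10
Add(Function('E')(130), R) = Add(10, -9219) = -9209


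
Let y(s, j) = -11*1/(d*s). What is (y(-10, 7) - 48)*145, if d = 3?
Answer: -41441/6 ≈ -6906.8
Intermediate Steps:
y(s, j) = -11/(3*s) (y(s, j) = -11*1/(3*s) = -11/(3*s))
(y(-10, 7) - 48)*145 = (-11/3/(-10) - 48)*145 = (-11/3*(-⅒) - 48)*145 = (11/30 - 48)*145 = -1429/30*145 = -41441/6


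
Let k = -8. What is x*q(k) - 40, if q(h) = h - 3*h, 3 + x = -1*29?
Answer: -552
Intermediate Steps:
x = -32 (x = -3 - 1*29 = -3 - 29 = -32)
q(h) = -2*h
x*q(k) - 40 = -(-64)*(-8) - 40 = -32*16 - 40 = -512 - 40 = -552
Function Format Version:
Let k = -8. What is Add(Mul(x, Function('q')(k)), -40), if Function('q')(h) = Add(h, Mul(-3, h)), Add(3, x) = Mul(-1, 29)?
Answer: -552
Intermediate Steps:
x = -32 (x = Add(-3, Mul(-1, 29)) = Add(-3, -29) = -32)
Function('q')(h) = Mul(-2, h)
Add(Mul(x, Function('q')(k)), -40) = Add(Mul(-32, Mul(-2, -8)), -40) = Add(Mul(-32, 16), -40) = Add(-512, -40) = -552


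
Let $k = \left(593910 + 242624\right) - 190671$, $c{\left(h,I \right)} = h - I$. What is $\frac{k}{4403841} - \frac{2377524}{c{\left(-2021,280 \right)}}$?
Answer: $\frac{268505738473}{259826619} \approx 1033.4$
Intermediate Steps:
$k = 645863$ ($k = 836534 - 190671 = 645863$)
$\frac{k}{4403841} - \frac{2377524}{c{\left(-2021,280 \right)}} = \frac{645863}{4403841} - \frac{2377524}{-2021 - 280} = 645863 \cdot \frac{1}{4403841} - \frac{2377524}{-2021 - 280} = \frac{645863}{4403841} - \frac{2377524}{-2301} = \frac{645863}{4403841} - - \frac{792508}{767} = \frac{645863}{4403841} + \frac{792508}{767} = \frac{268505738473}{259826619}$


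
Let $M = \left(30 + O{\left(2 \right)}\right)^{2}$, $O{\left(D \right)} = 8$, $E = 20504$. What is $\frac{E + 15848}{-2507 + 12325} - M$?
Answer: $- \frac{7070420}{4909} \approx -1440.3$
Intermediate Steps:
$M = 1444$ ($M = \left(30 + 8\right)^{2} = 38^{2} = 1444$)
$\frac{E + 15848}{-2507 + 12325} - M = \frac{20504 + 15848}{-2507 + 12325} - 1444 = \frac{36352}{9818} - 1444 = 36352 \cdot \frac{1}{9818} - 1444 = \frac{18176}{4909} - 1444 = - \frac{7070420}{4909}$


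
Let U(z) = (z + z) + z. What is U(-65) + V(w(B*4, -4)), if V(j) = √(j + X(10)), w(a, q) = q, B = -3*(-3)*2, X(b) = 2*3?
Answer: -195 + √2 ≈ -193.59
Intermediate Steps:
X(b) = 6
B = 18 (B = 9*2 = 18)
V(j) = √(6 + j) (V(j) = √(j + 6) = √(6 + j))
U(z) = 3*z (U(z) = 2*z + z = 3*z)
U(-65) + V(w(B*4, -4)) = 3*(-65) + √(6 - 4) = -195 + √2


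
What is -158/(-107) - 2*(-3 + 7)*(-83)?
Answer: 71206/107 ≈ 665.48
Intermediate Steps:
-158/(-107) - 2*(-3 + 7)*(-83) = -158*(-1/107) - 2*4*(-83) = 158/107 - 8*(-83) = 158/107 + 664 = 71206/107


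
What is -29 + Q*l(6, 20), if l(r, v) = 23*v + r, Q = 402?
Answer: 187303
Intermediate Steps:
l(r, v) = r + 23*v
-29 + Q*l(6, 20) = -29 + 402*(6 + 23*20) = -29 + 402*(6 + 460) = -29 + 402*466 = -29 + 187332 = 187303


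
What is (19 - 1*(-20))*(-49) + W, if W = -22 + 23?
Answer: -1910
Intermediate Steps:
W = 1
(19 - 1*(-20))*(-49) + W = (19 - 1*(-20))*(-49) + 1 = (19 + 20)*(-49) + 1 = 39*(-49) + 1 = -1911 + 1 = -1910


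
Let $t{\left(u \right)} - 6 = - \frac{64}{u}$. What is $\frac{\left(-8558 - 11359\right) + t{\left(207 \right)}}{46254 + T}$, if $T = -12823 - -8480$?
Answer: $- \frac{4121641}{8675577} \approx -0.47509$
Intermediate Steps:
$T = -4343$ ($T = -12823 + 8480 = -4343$)
$t{\left(u \right)} = 6 - \frac{64}{u}$
$\frac{\left(-8558 - 11359\right) + t{\left(207 \right)}}{46254 + T} = \frac{\left(-8558 - 11359\right) + \left(6 - \frac{64}{207}\right)}{46254 - 4343} = \frac{-19917 + \left(6 - \frac{64}{207}\right)}{41911} = \left(-19917 + \left(6 - \frac{64}{207}\right)\right) \frac{1}{41911} = \left(-19917 + \frac{1178}{207}\right) \frac{1}{41911} = \left(- \frac{4121641}{207}\right) \frac{1}{41911} = - \frac{4121641}{8675577}$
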